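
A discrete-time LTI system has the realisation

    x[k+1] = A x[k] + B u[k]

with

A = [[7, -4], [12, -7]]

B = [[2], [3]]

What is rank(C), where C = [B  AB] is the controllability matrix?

1

AB = [[2], [3]]
Controllability matrix C = [B  AB] = [[2, 2], [3, 3]]
Every column of C is a scalar multiple of column 1 = [2, 3] (multipliers 1, 1), so the columns span a one-dimensional space.
C ≠ 0, hence rank(C) = 1.
rank(C) = 1 < n = 2, so the pair (A, B) is not completely controllable.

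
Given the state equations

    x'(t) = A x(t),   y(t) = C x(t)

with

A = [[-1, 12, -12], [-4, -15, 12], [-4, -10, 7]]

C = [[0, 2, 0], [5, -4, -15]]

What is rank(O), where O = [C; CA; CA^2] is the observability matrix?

CA = [[-8, -30, 24], [71, 270, -213]]
CA^2 = [[32, 114, -96], [-299, -1068, 897]]
Observability matrix O = [C; CA; CA^2] = [[0, 2, 0], [5, -4, -15], [-8, -30, 24], [71, 270, -213], [32, 114, -96], [-299, -1068, 897]]
The columns c1, c2, c3 of O are linearly dependent: 3·c1 + c3 = 0 (check each entry), so rank(O) ≤ 2.
The 2×2 minor from rows 1, 2, columns 1, 2 is 0·(-4) - 2·5 = 0 - 10 = -10 ≠ 0, so rank(O) = 2.
rank(O) = 2 < n = 3, so the pair (A, C) is not completely observable.

2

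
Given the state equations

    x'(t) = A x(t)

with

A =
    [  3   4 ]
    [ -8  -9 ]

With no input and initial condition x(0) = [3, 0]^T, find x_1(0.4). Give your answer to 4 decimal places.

det(sI - A) = s^2 - (tr A)s + det A, with tr A = 3 + (-9) = -6 and det A = 3·(-9) - 4·(-8) = -27 - (-32) = 5.
So p(s) = det(sI - A) = s^2 + 6s + 5.
Factor s^2 + 6s + 5: two numbers with sum -6 and product 5 are -1 and -5, so s^2 + 6s + 5 = (s + 1)(s + 5).
Hence p(s) = (s + 1) (s + 5), with roots -5, -1.
The eigenvalues -5, -1 are distinct and real, so A is diagonalisable and x(t) = e^{At} x(0) = V diag(e^{λ_i t}) V^{-1} x(0), where the columns of V are the eigenvectors.
λ = -5: A - (-5)I = [[8, 4], [-8, -4]]. Row 1 gives 8·v1 + 4·v2 = 0, so take v_1 = [1, -2]^T.
λ = -1: A - (-1)I = [[4, 4], [-8, -8]]. Row 1 gives 4·v1 + 4·v2 = 0, so take v_2 = [1, -1]^T.
V = [v_1 v_2] = [[1, 1], [-2, -1]] has det V = 1, so V^{-1} = adj(V)/det V = [[-1, -1], [2, 1]].
Modal coordinates z(0) = V^{-1} x(0): (-1)·3 + (-1)·0 = -3; 2·3 + 1·0 = 6; so z(0) = [-3, 6]^T.
x_1(t) = Σ_i (v_i)_1 · z_i(0) · e^{λ_i t} (row 1 of V times the modal terms).
x_1(0.4) = 1·(-3)·e^{-5·0.4} + 1·6·e^{-1·0.4} = (-3)·0.135335 + 6·0.670320 = 3.6159.

3.6159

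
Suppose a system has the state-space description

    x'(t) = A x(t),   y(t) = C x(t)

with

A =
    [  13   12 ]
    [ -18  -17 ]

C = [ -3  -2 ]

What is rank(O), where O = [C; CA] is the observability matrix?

1

CA = [[-3, -2]]
Observability matrix O = [C; CA] = [[-3, -2], [-3, -2]]
Every row of O is a scalar multiple of row 1 = [-3, -2] (multipliers 1, 1), so the rows span a one-dimensional space.
O ≠ 0, hence rank(O) = 1.
rank(O) = 1 < n = 2, so the pair (A, C) is not completely observable.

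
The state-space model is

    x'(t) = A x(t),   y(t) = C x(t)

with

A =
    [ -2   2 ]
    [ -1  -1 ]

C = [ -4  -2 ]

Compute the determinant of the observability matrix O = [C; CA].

CA = [[10, -6]]
Observability matrix O = [C; CA] = [[-4, -2], [10, -6]]
det(O) = (-4)·(-6) - (-2)·10 = 24 - (-20) = 44
Since det(O) ≠ 0, rank(O) = 2 and the system is completely observable.

44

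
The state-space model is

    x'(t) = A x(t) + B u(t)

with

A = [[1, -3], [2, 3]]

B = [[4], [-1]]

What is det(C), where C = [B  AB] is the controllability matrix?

27

AB = [[7], [5]]
Controllability matrix C = [B  AB] = [[4, 7], [-1, 5]]
det(C) = 4·5 - 7·(-1) = 20 - (-7) = 27
Since det(C) ≠ 0, rank(C) = 2 and the system is completely controllable.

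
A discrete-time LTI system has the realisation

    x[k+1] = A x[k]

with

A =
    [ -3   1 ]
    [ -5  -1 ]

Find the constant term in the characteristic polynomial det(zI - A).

8

For a 2×2 matrix, det(zI - A) = z^2 - (tr A)z + det A.
tr A = -4, det A = 8.
So p(z) = z^2 + 4z + 8.
The constant term is 8.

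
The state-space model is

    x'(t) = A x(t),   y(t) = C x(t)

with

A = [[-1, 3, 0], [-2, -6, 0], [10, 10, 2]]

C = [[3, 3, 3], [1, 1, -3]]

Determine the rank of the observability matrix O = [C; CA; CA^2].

2

CA = [[21, 21, 6], [-33, -33, -6]]
CA^2 = [[-3, -3, 12], [39, 39, -12]]
Observability matrix O = [C; CA; CA^2] = [[3, 3, 3], [1, 1, -3], [21, 21, 6], [-33, -33, -6], [-3, -3, 12], [39, 39, -12]]
The columns c1, c2, c3 of O are linearly dependent: -c1 + c2 = 0 (check each entry), so rank(O) ≤ 2.
The 2×2 minor from rows 1, 2, columns 1, 3 is 3·(-3) - 3·1 = -9 - 3 = -12 ≠ 0, so rank(O) = 2.
rank(O) = 2 < n = 3, so the pair (A, C) is not completely observable.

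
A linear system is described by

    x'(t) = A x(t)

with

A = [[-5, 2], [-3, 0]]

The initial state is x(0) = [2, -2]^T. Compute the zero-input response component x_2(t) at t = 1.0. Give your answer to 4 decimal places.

det(sI - A) = s^2 - (tr A)s + det A, with tr A = (-5) + 0 = -5 and det A = (-5)·0 - 2·(-3) = 0 - (-6) = 6.
So p(s) = det(sI - A) = s^2 + 5s + 6.
Factor s^2 + 5s + 6: two numbers with sum -5 and product 6 are -2 and -3, so s^2 + 5s + 6 = (s + 2)(s + 3).
Hence p(s) = (s + 2) (s + 3), with roots -3, -2.
The eigenvalues -3, -2 are distinct and real, so A is diagonalisable and x(t) = e^{At} x(0) = V diag(e^{λ_i t}) V^{-1} x(0), where the columns of V are the eigenvectors.
λ = -3: A - (-3)I = [[-2, 2], [-3, 3]]. Row 1 gives (-2)·v1 + 2·v2 = 0, so take v_1 = [-1, -1]^T.
λ = -2: A - (-2)I = [[-3, 2], [-3, 2]]. Row 1 gives (-3)·v1 + 2·v2 = 0, so take v_2 = [2, 3]^T.
V = [v_1 v_2] = [[-1, 2], [-1, 3]] has det V = -1, so V^{-1} = adj(V)/det V = [[-3, 2], [-1, 1]].
Modal coordinates z(0) = V^{-1} x(0): (-3)·2 + 2·(-2) = -10; (-1)·2 + 1·(-2) = -4; so z(0) = [-10, -4]^T.
x_2(t) = Σ_i (v_i)_2 · z_i(0) · e^{λ_i t} (row 2 of V times the modal terms).
x_2(1.0) = (-1)·(-10)·e^{-3·1.0} + 3·(-4)·e^{-2·1.0} = 10·0.049787 + (-12)·0.135335 = -1.1262.

-1.1262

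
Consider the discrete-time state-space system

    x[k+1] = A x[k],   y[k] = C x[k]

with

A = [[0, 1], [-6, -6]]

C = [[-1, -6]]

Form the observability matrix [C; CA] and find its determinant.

181

CA = [[36, 35]]
Observability matrix O = [C; CA] = [[-1, -6], [36, 35]]
det(O) = (-1)·35 - (-6)·36 = -35 - (-216) = 181
Since det(O) ≠ 0, rank(O) = 2 and the system is completely observable.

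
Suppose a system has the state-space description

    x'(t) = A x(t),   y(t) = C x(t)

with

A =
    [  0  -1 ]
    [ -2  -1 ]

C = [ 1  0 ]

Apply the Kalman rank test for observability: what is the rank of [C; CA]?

2

CA = [[0, -1]]
Observability matrix O = [C; CA] = [[1, 0], [0, -1]]
det(O) = 1·(-1) - 0·0 = -1 - 0 = -1 ≠ 0, so rank(O) = 2.
rank(O) = 2 = n, so the pair (A, C) is completely observable.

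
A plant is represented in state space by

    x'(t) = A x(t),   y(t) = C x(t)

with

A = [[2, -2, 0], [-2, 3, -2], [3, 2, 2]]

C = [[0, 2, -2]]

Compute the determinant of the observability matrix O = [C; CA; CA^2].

CA = [[-10, 2, -8]]
CA^2 = [[-48, 10, -20]]
Observability matrix O = [C; CA; CA^2] = [[0, 2, -2], [-10, 2, -8], [-48, 10, -20]]
Expanding along the first row, det(O) = 0·(2·(-20) - (-8)·10) - 2·((-10)·(-20) - (-8)·(-48)) + (-2)·((-10)·10 - 2·(-48)) = 0·40 - 2·(-184) + (-2)·(-4) = 376
Since det(O) ≠ 0, rank(O) = 3 and the system is completely observable.

376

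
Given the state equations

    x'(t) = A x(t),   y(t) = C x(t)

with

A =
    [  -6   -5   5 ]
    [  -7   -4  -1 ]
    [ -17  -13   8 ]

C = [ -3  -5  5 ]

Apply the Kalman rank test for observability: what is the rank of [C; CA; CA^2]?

2

CA = [[-32, -30, 30]]
CA^2 = [[-108, -110, 110]]
Observability matrix O = [C; CA; CA^2] = [[-3, -5, 5], [-32, -30, 30], [-108, -110, 110]]
The columns c1, c2, c3 of O are linearly dependent: c2 + c3 = 0 (check each entry), so rank(O) ≤ 2.
The 2×2 minor from rows 1, 2, columns 1, 2 is (-3)·(-30) - (-5)·(-32) = 90 - 160 = -70 ≠ 0, so rank(O) = 2.
rank(O) = 2 < n = 3, so the pair (A, C) is not completely observable.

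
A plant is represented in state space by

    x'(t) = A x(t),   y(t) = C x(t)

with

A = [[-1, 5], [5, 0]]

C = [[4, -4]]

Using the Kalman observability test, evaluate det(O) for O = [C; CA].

CA = [[-24, 20]]
Observability matrix O = [C; CA] = [[4, -4], [-24, 20]]
det(O) = 4·20 - (-4)·(-24) = 80 - 96 = -16
Since det(O) ≠ 0, rank(O) = 2 and the system is completely observable.

-16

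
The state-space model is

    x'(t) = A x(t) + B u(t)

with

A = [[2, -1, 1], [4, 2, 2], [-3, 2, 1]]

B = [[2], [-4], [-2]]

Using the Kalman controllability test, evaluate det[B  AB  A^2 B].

AB = [[6], [-4], [-16]]
A^2B = [[0], [-16], [-42]]
Controllability matrix C = [B  AB  A^2B] = [[2, 6, 0], [-4, -4, -16], [-2, -16, -42]]
Expanding along the first row, det(C) = 2·((-4)·(-42) - (-16)·(-16)) - 6·((-4)·(-42) - (-16)·(-2)) + 0·((-4)·(-16) - (-4)·(-2)) = 2·(-88) - 6·136 + 0·56 = -992
Since det(C) ≠ 0, rank(C) = 3 and the system is completely controllable.

-992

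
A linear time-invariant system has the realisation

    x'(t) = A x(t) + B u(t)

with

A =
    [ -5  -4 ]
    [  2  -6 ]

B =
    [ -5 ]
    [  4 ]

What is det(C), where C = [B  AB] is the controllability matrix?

AB = [[9], [-34]]
Controllability matrix C = [B  AB] = [[-5, 9], [4, -34]]
det(C) = (-5)·(-34) - 9·4 = 170 - 36 = 134
Since det(C) ≠ 0, rank(C) = 2 and the system is completely controllable.

134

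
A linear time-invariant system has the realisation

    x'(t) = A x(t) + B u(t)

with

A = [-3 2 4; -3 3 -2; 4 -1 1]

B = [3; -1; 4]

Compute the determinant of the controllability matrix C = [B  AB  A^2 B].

AB = [[5], [-20], [17]]
A^2B = [[13], [-109], [57]]
Controllability matrix C = [B  AB  A^2B] = [[3, 5, 13], [-1, -20, -109], [4, 17, 57]]
Expanding along the first row, det(C) = 3·((-20)·57 - (-109)·17) - 5·((-1)·57 - (-109)·4) + 13·((-1)·17 - (-20)·4) = 3·713 - 5·379 + 13·63 = 1063
Since det(C) ≠ 0, rank(C) = 3 and the system is completely controllable.

1063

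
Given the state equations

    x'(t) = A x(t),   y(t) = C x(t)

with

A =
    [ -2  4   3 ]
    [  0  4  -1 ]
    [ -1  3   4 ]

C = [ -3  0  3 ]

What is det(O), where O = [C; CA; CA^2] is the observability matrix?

CA = [[3, -3, 3]]
CA^2 = [[-9, 9, 24]]
Observability matrix O = [C; CA; CA^2] = [[-3, 0, 3], [3, -3, 3], [-9, 9, 24]]
Expanding along the first row, det(O) = (-3)·((-3)·24 - 3·9) - 0·(3·24 - 3·(-9)) + 3·(3·9 - (-3)·(-9)) = (-3)·(-99) - 0·99 + 3·0 = 297
Since det(O) ≠ 0, rank(O) = 3 and the system is completely observable.

297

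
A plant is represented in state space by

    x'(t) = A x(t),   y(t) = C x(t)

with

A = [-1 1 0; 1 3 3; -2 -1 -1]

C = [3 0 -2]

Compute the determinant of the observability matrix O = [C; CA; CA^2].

CA = [[1, 5, 2]]
CA^2 = [[0, 14, 13]]
Observability matrix O = [C; CA; CA^2] = [[3, 0, -2], [1, 5, 2], [0, 14, 13]]
Expanding along the first row, det(O) = 3·(5·13 - 2·14) - 0·(1·13 - 2·0) + (-2)·(1·14 - 5·0) = 3·37 - 0·13 + (-2)·14 = 83
Since det(O) ≠ 0, rank(O) = 3 and the system is completely observable.

83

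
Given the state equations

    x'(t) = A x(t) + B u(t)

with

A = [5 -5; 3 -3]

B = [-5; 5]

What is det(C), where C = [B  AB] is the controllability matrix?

400

AB = [[-50], [-30]]
Controllability matrix C = [B  AB] = [[-5, -50], [5, -30]]
det(C) = (-5)·(-30) - (-50)·5 = 150 - (-250) = 400
Since det(C) ≠ 0, rank(C) = 2 and the system is completely controllable.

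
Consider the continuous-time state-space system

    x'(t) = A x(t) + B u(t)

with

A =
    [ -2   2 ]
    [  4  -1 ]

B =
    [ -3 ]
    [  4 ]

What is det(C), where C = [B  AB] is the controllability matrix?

-8

AB = [[14], [-16]]
Controllability matrix C = [B  AB] = [[-3, 14], [4, -16]]
det(C) = (-3)·(-16) - 14·4 = 48 - 56 = -8
Since det(C) ≠ 0, rank(C) = 2 and the system is completely controllable.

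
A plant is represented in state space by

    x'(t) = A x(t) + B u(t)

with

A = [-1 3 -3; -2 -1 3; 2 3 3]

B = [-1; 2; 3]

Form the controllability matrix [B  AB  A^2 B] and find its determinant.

AB = [[-2], [9], [13]]
A^2B = [[-10], [34], [62]]
Controllability matrix C = [B  AB  A^2B] = [[-1, -2, -10], [2, 9, 34], [3, 13, 62]]
Expanding along the first row, det(C) = (-1)·(9·62 - 34·13) - (-2)·(2·62 - 34·3) + (-10)·(2·13 - 9·3) = (-1)·116 - (-2)·22 + (-10)·(-1) = -62
Since det(C) ≠ 0, rank(C) = 3 and the system is completely controllable.

-62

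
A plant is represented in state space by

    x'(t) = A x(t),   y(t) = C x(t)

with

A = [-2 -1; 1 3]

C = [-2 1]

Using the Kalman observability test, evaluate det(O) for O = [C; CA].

-15

CA = [[5, 5]]
Observability matrix O = [C; CA] = [[-2, 1], [5, 5]]
det(O) = (-2)·5 - 1·5 = -10 - 5 = -15
Since det(O) ≠ 0, rank(O) = 2 and the system is completely observable.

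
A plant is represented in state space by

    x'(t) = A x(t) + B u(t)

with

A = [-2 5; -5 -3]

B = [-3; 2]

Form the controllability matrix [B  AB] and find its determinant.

AB = [[16], [9]]
Controllability matrix C = [B  AB] = [[-3, 16], [2, 9]]
det(C) = (-3)·9 - 16·2 = -27 - 32 = -59
Since det(C) ≠ 0, rank(C) = 2 and the system is completely controllable.

-59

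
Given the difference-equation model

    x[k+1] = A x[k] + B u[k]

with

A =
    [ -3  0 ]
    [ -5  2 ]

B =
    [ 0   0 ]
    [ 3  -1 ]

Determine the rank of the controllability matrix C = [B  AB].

AB = [[0, 0], [6, -2]]
Controllability matrix C = [B  AB] = [[0, 0, 0, 0], [3, -1, 6, -2]]
Every column of C is a scalar multiple of column 1 = [0, 3] (multipliers 1, -1/3, 2, -2/3), so the columns span a one-dimensional space.
C ≠ 0, hence rank(C) = 1.
rank(C) = 1 < n = 2, so the pair (A, B) is not completely controllable.

1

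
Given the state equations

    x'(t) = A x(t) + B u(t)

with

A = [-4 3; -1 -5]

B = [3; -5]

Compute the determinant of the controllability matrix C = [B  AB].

AB = [[-27], [22]]
Controllability matrix C = [B  AB] = [[3, -27], [-5, 22]]
det(C) = 3·22 - (-27)·(-5) = 66 - 135 = -69
Since det(C) ≠ 0, rank(C) = 2 and the system is completely controllable.

-69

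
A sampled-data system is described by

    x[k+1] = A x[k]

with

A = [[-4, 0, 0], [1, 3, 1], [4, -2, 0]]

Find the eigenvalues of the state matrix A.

det(zI - A) = z^3 - (tr A)z^2 + (M11 + M22 + M33)z - det A, where Mii is the 2×2 principal minor of A obtained by deleting row i and column i.
tr A = (-4) + 3 + 0 = -1; M11 = 3·0 - 1·(-2) = 0 - (-2) = 2; M22 = (-4)·0 - 0·4 = 0 - 0 = 0; M33 = (-4)·3 - 0·1 = -12 - 0 = -12; sum of minors = -10.
det A = (-4)·(3·0 - 1·(-2)) - 0·(1·0 - 1·4) + 0·(1·(-2) - 3·4) = (-4)·2 - 0·(-4) + 0·(-14) = -8.
So p(z) = det(zI - A) = z^3 + z^2 - 10z + 8.
Rational-root test: any integer root divides 8. Testing small divisors, z = 1 works: p(1) = 1 + 1 + (-10) + 8 = 0, so (z - 1) is a factor.
Dividing, p(z) = (z - 1)(z^2 + 2z - 8).
Factor z^2 + 2z - 8: two numbers with sum -2 and product -8 are 2 and -4, so z^2 + 2z - 8 = (z - 2)(z + 4).
Hence p(z) = (z - 2) (z - 1) (z + 4), with roots -4, 1, 2.

-4, 1, 2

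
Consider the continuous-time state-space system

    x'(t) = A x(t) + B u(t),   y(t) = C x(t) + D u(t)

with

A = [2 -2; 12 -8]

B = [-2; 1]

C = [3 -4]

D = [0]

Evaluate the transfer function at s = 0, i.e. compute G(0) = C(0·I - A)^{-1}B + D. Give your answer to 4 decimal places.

6.2500

G(0) = C(-A)^{-1}B + D = -C A^{-1} B + D.
det A = 8, so A^{-1} = (1/8)·adj(A) = [[-1, 1/4], [-3/2, 1/4]]
A^{-1} B = [9/4, 13/4]^T
C A^{-1} B = -25/4
G(0) = D - C A^{-1} B = 0 - (-25/4) = 25/4 ≈ 6.2500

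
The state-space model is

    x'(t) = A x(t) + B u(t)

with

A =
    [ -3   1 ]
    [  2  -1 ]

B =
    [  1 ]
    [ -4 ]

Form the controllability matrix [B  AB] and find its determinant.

AB = [[-7], [6]]
Controllability matrix C = [B  AB] = [[1, -7], [-4, 6]]
det(C) = 1·6 - (-7)·(-4) = 6 - 28 = -22
Since det(C) ≠ 0, rank(C) = 2 and the system is completely controllable.

-22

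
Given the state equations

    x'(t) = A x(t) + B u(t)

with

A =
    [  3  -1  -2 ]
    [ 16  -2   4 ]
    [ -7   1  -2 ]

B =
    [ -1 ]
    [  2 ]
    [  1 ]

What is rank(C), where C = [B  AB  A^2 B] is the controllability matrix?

2

AB = [[-7], [-16], [7]]
A^2B = [[-19], [-52], [19]]
Controllability matrix C = [B  AB  A^2B] = [[-1, -7, -19], [2, -16, -52], [1, 7, 19]]
The rows r1, r2, r3 of C are linearly dependent: r1 + r3 = 0 (check each entry), so rank(C) ≤ 2.
The 2×2 minor from rows 1, 2, columns 1, 2 is (-1)·(-16) - (-7)·2 = 16 - (-14) = 30 ≠ 0, so rank(C) = 2.
rank(C) = 2 < n = 3, so the pair (A, B) is not completely controllable.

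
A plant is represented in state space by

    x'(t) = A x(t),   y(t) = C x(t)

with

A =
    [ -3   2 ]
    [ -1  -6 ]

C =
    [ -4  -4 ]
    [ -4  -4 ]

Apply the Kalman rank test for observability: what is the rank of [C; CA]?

CA = [[16, 16], [16, 16]]
Observability matrix O = [C; CA] = [[-4, -4], [-4, -4], [16, 16], [16, 16]]
Every row of O is a scalar multiple of row 1 = [-4, -4] (multipliers 1, 1, -4, -4), so the rows span a one-dimensional space.
O ≠ 0, hence rank(O) = 1.
rank(O) = 1 < n = 2, so the pair (A, C) is not completely observable.

1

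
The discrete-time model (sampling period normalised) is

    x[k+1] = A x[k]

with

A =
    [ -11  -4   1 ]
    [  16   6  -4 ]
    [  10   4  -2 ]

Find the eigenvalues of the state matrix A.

det(zI - A) = z^3 - (tr A)z^2 + (M11 + M22 + M33)z - det A, where Mii is the 2×2 principal minor of A obtained by deleting row i and column i.
tr A = (-11) + 6 + (-2) = -7; M11 = 6·(-2) - (-4)·4 = -12 - (-16) = 4; M22 = (-11)·(-2) - 1·10 = 22 - 10 = 12; M33 = (-11)·6 - (-4)·16 = -66 - (-64) = -2; sum of minors = 14.
det A = (-11)·(6·(-2) - (-4)·4) - (-4)·(16·(-2) - (-4)·10) + 1·(16·4 - 6·10) = (-11)·4 - (-4)·8 + 1·4 = -8.
So p(z) = det(zI - A) = z^3 + 7z^2 + 14z + 8.
Rational-root test: any integer root divides 8. Testing small divisors, z = -1 works: p(-1) = -1 + 7 + (-14) + 8 = 0, so (z + 1) is a factor.
Dividing, p(z) = (z + 1)(z^2 + 6z + 8).
Factor z^2 + 6z + 8: two numbers with sum -6 and product 8 are -2 and -4, so z^2 + 6z + 8 = (z + 2)(z + 4).
Hence p(z) = (z + 1) (z + 2) (z + 4), with roots -4, -2, -1.

-4, -2, -1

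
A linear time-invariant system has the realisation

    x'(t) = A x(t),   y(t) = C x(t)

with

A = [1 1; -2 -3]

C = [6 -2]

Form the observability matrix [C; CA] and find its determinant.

CA = [[10, 12]]
Observability matrix O = [C; CA] = [[6, -2], [10, 12]]
det(O) = 6·12 - (-2)·10 = 72 - (-20) = 92
Since det(O) ≠ 0, rank(O) = 2 and the system is completely observable.

92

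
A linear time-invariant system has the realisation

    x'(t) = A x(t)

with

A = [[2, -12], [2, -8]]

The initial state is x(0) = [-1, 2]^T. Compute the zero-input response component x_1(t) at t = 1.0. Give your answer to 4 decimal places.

-1.7736

det(sI - A) = s^2 - (tr A)s + det A, with tr A = 2 + (-8) = -6 and det A = 2·(-8) - (-12)·2 = -16 - (-24) = 8.
So p(s) = det(sI - A) = s^2 + 6s + 8.
Factor s^2 + 6s + 8: two numbers with sum -6 and product 8 are -2 and -4, so s^2 + 6s + 8 = (s + 2)(s + 4).
Hence p(s) = (s + 2) (s + 4), with roots -4, -2.
The eigenvalues -4, -2 are distinct and real, so A is diagonalisable and x(t) = e^{At} x(0) = V diag(e^{λ_i t}) V^{-1} x(0), where the columns of V are the eigenvectors.
λ = -4: A - (-4)I = [[6, -12], [2, -4]]. Row 1 gives 6·v1 + (-12)·v2 = 0, so take v_1 = [2, 1]^T.
λ = -2: A - (-2)I = [[4, -12], [2, -6]]. Row 1 gives 4·v1 + (-12)·v2 = 0, so take v_2 = [3, 1]^T.
V = [v_1 v_2] = [[2, 3], [1, 1]] has det V = -1, so V^{-1} = adj(V)/det V = [[-1, 3], [1, -2]].
Modal coordinates z(0) = V^{-1} x(0): (-1)·(-1) + 3·2 = 7; 1·(-1) + (-2)·2 = -5; so z(0) = [7, -5]^T.
x_1(t) = Σ_i (v_i)_1 · z_i(0) · e^{λ_i t} (row 1 of V times the modal terms).
x_1(1.0) = 2·7·e^{-4·1.0} + 3·(-5)·e^{-2·1.0} = 14·0.018316 + (-15)·0.135335 = -1.7736.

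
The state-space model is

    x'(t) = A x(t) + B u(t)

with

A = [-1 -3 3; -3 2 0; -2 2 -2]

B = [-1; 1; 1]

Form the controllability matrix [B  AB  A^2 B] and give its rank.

3

AB = [[1], [5], [2]]
A^2B = [[-10], [7], [4]]
Controllability matrix C = [B  AB  A^2B] = [[-1, 1, -10], [1, 5, 7], [1, 2, 4]]
det(C) = (-1)·(5·4 - 7·2) - 1·(1·4 - 7·1) + (-10)·(1·2 - 5·1) = (-1)·6 - 1·(-3) + (-10)·(-3) = 27 ≠ 0, so rank(C) = 3.
rank(C) = 3 = n, so the pair (A, B) is completely controllable.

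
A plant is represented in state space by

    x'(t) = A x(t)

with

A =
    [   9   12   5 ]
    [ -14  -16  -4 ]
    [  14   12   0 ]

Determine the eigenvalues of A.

-5, -4, 2

det(sI - A) = s^3 - (tr A)s^2 + (M11 + M22 + M33)s - det A, where Mii is the 2×2 principal minor of A obtained by deleting row i and column i.
tr A = 9 + (-16) + 0 = -7; M11 = (-16)·0 - (-4)·12 = 0 - (-48) = 48; M22 = 9·0 - 5·14 = 0 - 70 = -70; M33 = 9·(-16) - 12·(-14) = -144 - (-168) = 24; sum of minors = 2.
det A = 9·((-16)·0 - (-4)·12) - 12·((-14)·0 - (-4)·14) + 5·((-14)·12 - (-16)·14) = 9·48 - 12·56 + 5·56 = 40.
So p(s) = det(sI - A) = s^3 + 7s^2 + 2s - 40.
Rational-root test: any integer root divides -40. Testing small divisors, s = 2 works: p(2) = 8 + 28 + 4 + (-40) = 0, so (s - 2) is a factor.
Dividing, p(s) = (s - 2)(s^2 + 9s + 20).
Factor s^2 + 9s + 20: two numbers with sum -9 and product 20 are -4 and -5, so s^2 + 9s + 20 = (s + 4)(s + 5).
Hence p(s) = (s - 2) (s + 4) (s + 5), with roots -5, -4, 2.
At least one eigenvalue has non-negative real part, so the system is not asymptotically stable.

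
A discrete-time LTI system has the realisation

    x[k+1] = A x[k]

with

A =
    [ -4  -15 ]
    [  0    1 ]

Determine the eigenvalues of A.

det(zI - A) = z^2 - (tr A)z + det A, with tr A = (-4) + 1 = -3 and det A = (-4)·1 - (-15)·0 = -4 - 0 = -4.
So p(z) = det(zI - A) = z^2 + 3z - 4.
Factor z^2 + 3z - 4: two numbers with sum -3 and product -4 are 1 and -4, so z^2 + 3z - 4 = (z - 1)(z + 4).
Hence p(z) = (z - 1) (z + 4), with roots -4, 1.

-4, 1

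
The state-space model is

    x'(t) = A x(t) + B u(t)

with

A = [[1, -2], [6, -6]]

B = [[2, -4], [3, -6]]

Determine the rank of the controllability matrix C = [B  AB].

AB = [[-4, 8], [-6, 12]]
Controllability matrix C = [B  AB] = [[2, -4, -4, 8], [3, -6, -6, 12]]
Every column of C is a scalar multiple of column 1 = [2, 3] (multipliers 1, -2, -2, 4), so the columns span a one-dimensional space.
C ≠ 0, hence rank(C) = 1.
rank(C) = 1 < n = 2, so the pair (A, B) is not completely controllable.

1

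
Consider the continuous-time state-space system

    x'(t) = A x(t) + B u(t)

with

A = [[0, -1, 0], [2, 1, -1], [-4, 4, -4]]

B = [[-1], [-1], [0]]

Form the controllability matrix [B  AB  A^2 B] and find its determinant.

-64

AB = [[1], [-3], [0]]
A^2B = [[3], [-1], [-16]]
Controllability matrix C = [B  AB  A^2B] = [[-1, 1, 3], [-1, -3, -1], [0, 0, -16]]
Expanding along the first row, det(C) = (-1)·((-3)·(-16) - (-1)·0) - 1·((-1)·(-16) - (-1)·0) + 3·((-1)·0 - (-3)·0) = (-1)·48 - 1·16 + 3·0 = -64
Since det(C) ≠ 0, rank(C) = 3 and the system is completely controllable.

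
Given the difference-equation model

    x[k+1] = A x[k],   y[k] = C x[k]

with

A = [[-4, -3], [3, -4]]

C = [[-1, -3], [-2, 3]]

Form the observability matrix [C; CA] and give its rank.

CA = [[-5, 15], [17, -6]]
Observability matrix O = [C; CA] = [[-1, -3], [-2, 3], [-5, 15], [17, -6]]
Take the 2×2 submatrix of O formed by rows 1, 2: [[-1, -3], [-2, 3]]. Its determinant is (-1)·3 - (-3)·(-2) = -3 - 6 = -9 ≠ 0.
So rank(O) ≥ 2; since O has 2 columns, rank(O) = 2.
rank(O) = 2 = n, so the pair (A, C) is completely observable.

2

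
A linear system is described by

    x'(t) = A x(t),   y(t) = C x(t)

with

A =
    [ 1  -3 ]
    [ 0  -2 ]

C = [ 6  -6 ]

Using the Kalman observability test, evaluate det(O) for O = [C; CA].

CA = [[6, -6]]
Observability matrix O = [C; CA] = [[6, -6], [6, -6]]
det(O) = 6·(-6) - (-6)·6 = -36 - (-36) = 0
Since det(O) = 0, rank(O) < 2 and the system is not completely observable.

0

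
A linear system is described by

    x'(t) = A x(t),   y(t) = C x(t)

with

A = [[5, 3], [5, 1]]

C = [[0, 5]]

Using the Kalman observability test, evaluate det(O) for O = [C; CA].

CA = [[25, 5]]
Observability matrix O = [C; CA] = [[0, 5], [25, 5]]
det(O) = 0·5 - 5·25 = 0 - 125 = -125
Since det(O) ≠ 0, rank(O) = 2 and the system is completely observable.

-125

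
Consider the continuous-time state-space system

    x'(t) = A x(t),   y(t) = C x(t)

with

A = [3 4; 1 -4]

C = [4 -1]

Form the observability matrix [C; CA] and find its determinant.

CA = [[11, 20]]
Observability matrix O = [C; CA] = [[4, -1], [11, 20]]
det(O) = 4·20 - (-1)·11 = 80 - (-11) = 91
Since det(O) ≠ 0, rank(O) = 2 and the system is completely observable.

91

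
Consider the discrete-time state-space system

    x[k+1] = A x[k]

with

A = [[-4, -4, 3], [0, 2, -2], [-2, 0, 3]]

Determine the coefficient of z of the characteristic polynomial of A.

Expand det(zI - A) for the 3×3 matrix.
p(z) = z^3 - z^2 - 8z + 28.
(Check: constant term = det(-A) = (-1)^3 det A = 28; coefficient of z^2 = -tr A = -1.)
The coefficient of z is -8.

-8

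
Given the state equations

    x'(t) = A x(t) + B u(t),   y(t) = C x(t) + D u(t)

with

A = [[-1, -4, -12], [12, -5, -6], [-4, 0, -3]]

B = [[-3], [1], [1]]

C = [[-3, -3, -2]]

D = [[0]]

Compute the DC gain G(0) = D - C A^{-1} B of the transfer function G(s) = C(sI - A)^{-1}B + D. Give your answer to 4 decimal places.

G(0) = C(-A)^{-1}B + D = -C A^{-1} B + D.
det A = -15, so A^{-1} = (1/-15)·adj(A) = [[-1, 4/5, 12/5], [-4, 3, 10], [4/3, -16/15, -53/15]]
A^{-1} B = [31/5, 25, -43/5]^T
C A^{-1} B = -382/5
G(0) = D - C A^{-1} B = 0 - (-382/5) = 382/5 ≈ 76.4000

76.4000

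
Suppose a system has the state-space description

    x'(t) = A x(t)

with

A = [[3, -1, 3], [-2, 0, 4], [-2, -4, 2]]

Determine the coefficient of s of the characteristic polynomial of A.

26

Expand det(sI - A) for the 3×3 matrix.
p(s) = s^3 - 5s^2 + 26s - 76.
(Check: constant term = det(-A) = (-1)^3 det A = -76; coefficient of s^2 = -tr A = -5.)
The coefficient of s is 26.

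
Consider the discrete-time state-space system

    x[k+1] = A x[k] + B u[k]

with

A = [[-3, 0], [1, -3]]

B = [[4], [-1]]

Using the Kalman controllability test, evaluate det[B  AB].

AB = [[-12], [7]]
Controllability matrix C = [B  AB] = [[4, -12], [-1, 7]]
det(C) = 4·7 - (-12)·(-1) = 28 - 12 = 16
Since det(C) ≠ 0, rank(C) = 2 and the system is completely controllable.

16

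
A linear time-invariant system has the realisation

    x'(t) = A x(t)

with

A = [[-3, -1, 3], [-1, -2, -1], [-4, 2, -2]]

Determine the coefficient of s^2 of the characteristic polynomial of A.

Expand det(sI - A) for the 3×3 matrix.
p(s) = s^3 + 7s^2 + 29s + 50.
(Check: constant term = det(-A) = (-1)^3 det A = 50; coefficient of s^2 = -tr A = 7.)
The coefficient of s^2 is 7.

7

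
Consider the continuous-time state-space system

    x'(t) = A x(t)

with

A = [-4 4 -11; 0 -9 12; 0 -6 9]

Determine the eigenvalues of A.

det(sI - A) = s^3 - (tr A)s^2 + (M11 + M22 + M33)s - det A, where Mii is the 2×2 principal minor of A obtained by deleting row i and column i.
tr A = (-4) + (-9) + 9 = -4; M11 = (-9)·9 - 12·(-6) = -81 - (-72) = -9; M22 = (-4)·9 - (-11)·0 = -36 - 0 = -36; M33 = (-4)·(-9) - 4·0 = 36 - 0 = 36; sum of minors = -9.
det A = (-4)·((-9)·9 - 12·(-6)) - 4·(0·9 - 12·0) + (-11)·(0·(-6) - (-9)·0) = (-4)·(-9) - 4·0 + (-11)·0 = 36.
So p(s) = det(sI - A) = s^3 + 4s^2 - 9s - 36.
Rational-root test: any integer root divides -36. Testing small divisors, s = -3 works: p(-3) = -27 + 36 + 27 + (-36) = 0, so (s + 3) is a factor.
Dividing, p(s) = (s + 3)(s^2 + s - 12).
Factor s^2 + s - 12: two numbers with sum -1 and product -12 are 3 and -4, so s^2 + s - 12 = (s - 3)(s + 4).
Hence p(s) = (s - 3) (s + 3) (s + 4), with roots -4, -3, 3.
At least one eigenvalue has non-negative real part, so the system is not asymptotically stable.

-4, -3, 3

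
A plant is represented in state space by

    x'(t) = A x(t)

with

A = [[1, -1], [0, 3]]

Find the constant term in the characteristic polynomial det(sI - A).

3

For a 2×2 matrix, det(sI - A) = s^2 - (tr A)s + det A.
tr A = 4, det A = 3.
So p(s) = s^2 - 4s + 3.
The constant term is 3.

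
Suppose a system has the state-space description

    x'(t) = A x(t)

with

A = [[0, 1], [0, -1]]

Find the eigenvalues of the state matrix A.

-1, 0

det(sI - A) = s^2 - (tr A)s + det A, with tr A = 0 + (-1) = -1 and det A = 0·(-1) - 1·0 = 0 - 0 = 0.
So p(s) = det(sI - A) = s^2 + s.
Factor s^2 + s: two numbers with sum -1 and product 0 are 0 and -1, so s^2 + s = s(s + 1).
Hence p(s) = s (s + 1), with roots -1, 0.
At least one eigenvalue has non-negative real part, so the system is not asymptotically stable.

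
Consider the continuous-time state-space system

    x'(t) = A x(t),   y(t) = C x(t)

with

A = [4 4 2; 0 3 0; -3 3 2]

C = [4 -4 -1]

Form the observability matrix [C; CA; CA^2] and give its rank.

3

CA = [[19, 1, 6]]
CA^2 = [[58, 97, 50]]
Observability matrix O = [C; CA; CA^2] = [[4, -4, -1], [19, 1, 6], [58, 97, 50]]
det(O) = 4·(1·50 - 6·97) - (-4)·(19·50 - 6·58) + (-1)·(19·97 - 1·58) = 4·(-532) - (-4)·602 + (-1)·1785 = -1505 ≠ 0, so rank(O) = 3.
rank(O) = 3 = n, so the pair (A, C) is completely observable.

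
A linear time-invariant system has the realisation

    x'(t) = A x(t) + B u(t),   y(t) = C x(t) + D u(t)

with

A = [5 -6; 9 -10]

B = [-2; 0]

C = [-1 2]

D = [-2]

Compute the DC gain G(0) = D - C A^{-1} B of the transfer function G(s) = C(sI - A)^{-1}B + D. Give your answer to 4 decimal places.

G(0) = C(-A)^{-1}B + D = -C A^{-1} B + D.
det A = 4, so A^{-1} = (1/4)·adj(A) = [[-5/2, 3/2], [-9/4, 5/4]]
A^{-1} B = [5, 9/2]^T
C A^{-1} B = 4
G(0) = D - C A^{-1} B = -2 - (4) = -6

-6.0000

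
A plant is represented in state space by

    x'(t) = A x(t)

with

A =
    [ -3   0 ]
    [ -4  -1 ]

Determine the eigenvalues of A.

det(sI - A) = s^2 - (tr A)s + det A, with tr A = (-3) + (-1) = -4 and det A = (-3)·(-1) - 0·(-4) = 3 - 0 = 3.
So p(s) = det(sI - A) = s^2 + 4s + 3.
Factor s^2 + 4s + 3: two numbers with sum -4 and product 3 are -1 and -3, so s^2 + 4s + 3 = (s + 1)(s + 3).
Hence p(s) = (s + 1) (s + 3), with roots -3, -1.
All eigenvalues have negative real part, so the system is asymptotically stable.

-3, -1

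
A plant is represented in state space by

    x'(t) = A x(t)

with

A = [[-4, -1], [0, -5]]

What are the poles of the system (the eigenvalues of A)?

det(sI - A) = s^2 - (tr A)s + det A, with tr A = (-4) + (-5) = -9 and det A = (-4)·(-5) - (-1)·0 = 20 - 0 = 20.
So p(s) = det(sI - A) = s^2 + 9s + 20.
Factor s^2 + 9s + 20: two numbers with sum -9 and product 20 are -4 and -5, so s^2 + 9s + 20 = (s + 4)(s + 5).
Hence p(s) = (s + 4) (s + 5), with roots -5, -4.
All eigenvalues have negative real part, so the system is asymptotically stable.

-5, -4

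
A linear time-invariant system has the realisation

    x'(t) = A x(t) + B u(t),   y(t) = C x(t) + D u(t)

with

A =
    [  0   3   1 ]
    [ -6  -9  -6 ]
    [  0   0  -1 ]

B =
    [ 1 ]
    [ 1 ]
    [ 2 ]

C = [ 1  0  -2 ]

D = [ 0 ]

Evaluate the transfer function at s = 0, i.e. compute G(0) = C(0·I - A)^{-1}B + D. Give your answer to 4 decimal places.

G(0) = C(-A)^{-1}B + D = -C A^{-1} B + D.
det A = -18, so A^{-1} = (1/-18)·adj(A) = [[-1/2, -1/6, 1/2], [1/3, 0, 1/3], [0, 0, -1]]
A^{-1} B = [1/3, 1, -2]^T
C A^{-1} B = 13/3
G(0) = D - C A^{-1} B = 0 - (13/3) = -13/3 ≈ -4.3333

-4.3333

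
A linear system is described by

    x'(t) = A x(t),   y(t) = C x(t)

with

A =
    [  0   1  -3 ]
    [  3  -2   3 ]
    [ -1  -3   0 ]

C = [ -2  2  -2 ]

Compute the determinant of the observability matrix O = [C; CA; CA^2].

CA = [[8, 0, 12]]
CA^2 = [[-12, -28, -24]]
Observability matrix O = [C; CA; CA^2] = [[-2, 2, -2], [8, 0, 12], [-12, -28, -24]]
Expanding along the first row, det(O) = (-2)·(0·(-24) - 12·(-28)) - 2·(8·(-24) - 12·(-12)) + (-2)·(8·(-28) - 0·(-12)) = (-2)·336 - 2·(-48) + (-2)·(-224) = -128
Since det(O) ≠ 0, rank(O) = 3 and the system is completely observable.

-128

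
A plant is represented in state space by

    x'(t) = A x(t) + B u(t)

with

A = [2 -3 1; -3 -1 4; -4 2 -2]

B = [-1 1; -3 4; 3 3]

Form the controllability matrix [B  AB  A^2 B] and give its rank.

AB = [[10, -7], [18, 5], [-8, -2]]
A^2B = [[-42, -31], [-80, 8], [12, 42]]
Controllability matrix C = [B  AB  A^2B] = [[-1, 1, 10, -7, -42, -31], [-3, 4, 18, 5, -80, 8], [3, 3, -8, -2, 12, 42]]
Take the 3×3 submatrix of C formed by columns 1, 2, 3: [[-1, 1, 10], [-3, 4, 18], [3, 3, -8]]. Its determinant is (-1)·(4·(-8) - 18·3) - 1·((-3)·(-8) - 18·3) + 10·((-3)·3 - 4·3) = (-1)·(-86) - 1·(-30) + 10·(-21) = -94 ≠ 0.
So rank(C) ≥ 3; since C has 3 rows, rank(C) = 3.
rank(C) = 3 = n, so the pair (A, B) is completely controllable.

3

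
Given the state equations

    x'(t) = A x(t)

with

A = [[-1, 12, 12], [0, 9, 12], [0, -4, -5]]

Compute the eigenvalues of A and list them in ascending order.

det(sI - A) = s^3 - (tr A)s^2 + (M11 + M22 + M33)s - det A, where Mii is the 2×2 principal minor of A obtained by deleting row i and column i.
tr A = (-1) + 9 + (-5) = 3; M11 = 9·(-5) - 12·(-4) = -45 - (-48) = 3; M22 = (-1)·(-5) - 12·0 = 5 - 0 = 5; M33 = (-1)·9 - 12·0 = -9 - 0 = -9; sum of minors = -1.
det A = (-1)·(9·(-5) - 12·(-4)) - 12·(0·(-5) - 12·0) + 12·(0·(-4) - 9·0) = (-1)·3 - 12·0 + 12·0 = -3.
So p(s) = det(sI - A) = s^3 - 3s^2 - s + 3.
Rational-root test: any integer root divides 3. Testing small divisors, s = -1 works: p(-1) = -1 + (-3) + 1 + 3 = 0, so (s + 1) is a factor.
Dividing, p(s) = (s + 1)(s^2 - 4s + 3).
Factor s^2 - 4s + 3: two numbers with sum 4 and product 3 are 3 and 1, so s^2 - 4s + 3 = (s - 3)(s - 1).
Hence p(s) = (s - 3) (s - 1) (s + 1), with roots -1, 1, 3.
At least one eigenvalue has non-negative real part, so the system is not asymptotically stable.

-1, 1, 3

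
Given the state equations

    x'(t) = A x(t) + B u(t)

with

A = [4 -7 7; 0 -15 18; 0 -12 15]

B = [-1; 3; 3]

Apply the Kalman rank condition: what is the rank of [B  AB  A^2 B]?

2

AB = [[-4], [9], [9]]
A^2B = [[-16], [27], [27]]
Controllability matrix C = [B  AB  A^2B] = [[-1, -4, -16], [3, 9, 27], [3, 9, 27]]
The rows r1, r2, r3 of C are linearly dependent: -r2 + r3 = 0 (check each entry), so rank(C) ≤ 2.
The 2×2 minor from rows 1, 2, columns 1, 2 is (-1)·9 - (-4)·3 = -9 - (-12) = 3 ≠ 0, so rank(C) = 2.
rank(C) = 2 < n = 3, so the pair (A, B) is not completely controllable.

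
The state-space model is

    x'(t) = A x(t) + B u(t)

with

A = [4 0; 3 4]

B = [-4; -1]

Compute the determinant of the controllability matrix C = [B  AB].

48

AB = [[-16], [-16]]
Controllability matrix C = [B  AB] = [[-4, -16], [-1, -16]]
det(C) = (-4)·(-16) - (-16)·(-1) = 64 - 16 = 48
Since det(C) ≠ 0, rank(C) = 2 and the system is completely controllable.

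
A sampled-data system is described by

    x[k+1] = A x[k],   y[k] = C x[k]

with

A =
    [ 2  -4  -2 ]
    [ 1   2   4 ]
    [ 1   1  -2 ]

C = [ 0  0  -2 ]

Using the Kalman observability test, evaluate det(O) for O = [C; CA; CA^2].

40

CA = [[-2, -2, 4]]
CA^2 = [[-2, 8, -12]]
Observability matrix O = [C; CA; CA^2] = [[0, 0, -2], [-2, -2, 4], [-2, 8, -12]]
Expanding along the first row, det(O) = 0·((-2)·(-12) - 4·8) - 0·((-2)·(-12) - 4·(-2)) + (-2)·((-2)·8 - (-2)·(-2)) = 0·(-8) - 0·32 + (-2)·(-20) = 40
Since det(O) ≠ 0, rank(O) = 3 and the system is completely observable.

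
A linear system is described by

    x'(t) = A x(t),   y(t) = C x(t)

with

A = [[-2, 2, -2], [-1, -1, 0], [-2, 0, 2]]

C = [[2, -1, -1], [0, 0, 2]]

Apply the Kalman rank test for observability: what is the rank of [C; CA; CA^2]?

CA = [[-1, 5, -6], [-4, 0, 4]]
CA^2 = [[9, -7, -10], [0, -8, 16]]
Observability matrix O = [C; CA; CA^2] = [[2, -1, -1], [0, 0, 2], [-1, 5, -6], [-4, 0, 4], [9, -7, -10], [0, -8, 16]]
Take the 3×3 submatrix of O formed by rows 1, 2, 3: [[2, -1, -1], [0, 0, 2], [-1, 5, -6]]. Its determinant is 2·(0·(-6) - 2·5) - (-1)·(0·(-6) - 2·(-1)) + (-1)·(0·5 - 0·(-1)) = 2·(-10) - (-1)·2 + (-1)·0 = -18 ≠ 0.
So rank(O) ≥ 3; since O has 3 columns, rank(O) = 3.
rank(O) = 3 = n, so the pair (A, C) is completely observable.

3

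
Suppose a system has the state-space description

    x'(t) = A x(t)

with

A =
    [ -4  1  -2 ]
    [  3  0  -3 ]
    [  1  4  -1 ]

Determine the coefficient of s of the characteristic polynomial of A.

Expand det(sI - A) for the 3×3 matrix.
p(s) = s^3 + 5s^2 + 15s + 72.
(Check: constant term = det(-A) = (-1)^3 det A = 72; coefficient of s^2 = -tr A = 5.)
The coefficient of s is 15.

15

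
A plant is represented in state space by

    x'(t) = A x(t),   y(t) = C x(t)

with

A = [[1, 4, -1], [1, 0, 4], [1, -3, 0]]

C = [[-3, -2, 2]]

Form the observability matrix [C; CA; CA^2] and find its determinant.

CA = [[-3, -18, -5]]
CA^2 = [[-26, 3, -69]]
Observability matrix O = [C; CA; CA^2] = [[-3, -2, 2], [-3, -18, -5], [-26, 3, -69]]
Expanding along the first row, det(O) = (-3)·((-18)·(-69) - (-5)·3) - (-2)·((-3)·(-69) - (-5)·(-26)) + 2·((-3)·3 - (-18)·(-26)) = (-3)·1257 - (-2)·77 + 2·(-477) = -4571
Since det(O) ≠ 0, rank(O) = 3 and the system is completely observable.

-4571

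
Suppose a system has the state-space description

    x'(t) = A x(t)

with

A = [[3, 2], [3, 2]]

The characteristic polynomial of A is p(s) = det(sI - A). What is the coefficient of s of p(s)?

For a 2×2 matrix, det(sI - A) = s^2 - (tr A)s + det A.
tr A = 5, det A = 0.
So p(s) = s^2 - 5s.
The coefficient of s is -5.

-5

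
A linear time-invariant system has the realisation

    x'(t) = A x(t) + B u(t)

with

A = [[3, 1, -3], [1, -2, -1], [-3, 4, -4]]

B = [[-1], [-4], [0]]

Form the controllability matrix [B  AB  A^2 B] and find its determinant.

AB = [[-7], [7], [-13]]
A^2B = [[25], [-8], [101]]
Controllability matrix C = [B  AB  A^2B] = [[-1, -7, 25], [-4, 7, -8], [0, -13, 101]]
Expanding along the first row, det(C) = (-1)·(7·101 - (-8)·(-13)) - (-7)·((-4)·101 - (-8)·0) + 25·((-4)·(-13) - 7·0) = (-1)·603 - (-7)·(-404) + 25·52 = -2131
Since det(C) ≠ 0, rank(C) = 3 and the system is completely controllable.

-2131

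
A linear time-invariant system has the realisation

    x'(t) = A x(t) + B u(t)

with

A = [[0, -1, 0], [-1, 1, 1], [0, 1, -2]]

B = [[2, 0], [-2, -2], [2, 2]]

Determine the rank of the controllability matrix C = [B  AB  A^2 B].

3

AB = [[2, 2], [-2, 0], [-6, -6]]
A^2B = [[2, 0], [-10, -8], [10, 12]]
Controllability matrix C = [B  AB  A^2B] = [[2, 0, 2, 2, 2, 0], [-2, -2, -2, 0, -10, -8], [2, 2, -6, -6, 10, 12]]
Take the 3×3 submatrix of C formed by columns 1, 2, 3: [[2, 0, 2], [-2, -2, -2], [2, 2, -6]]. Its determinant is 2·((-2)·(-6) - (-2)·2) - 0·((-2)·(-6) - (-2)·2) + 2·((-2)·2 - (-2)·2) = 2·16 - 0·16 + 2·0 = 32 ≠ 0.
So rank(C) ≥ 3; since C has 3 rows, rank(C) = 3.
rank(C) = 3 = n, so the pair (A, B) is completely controllable.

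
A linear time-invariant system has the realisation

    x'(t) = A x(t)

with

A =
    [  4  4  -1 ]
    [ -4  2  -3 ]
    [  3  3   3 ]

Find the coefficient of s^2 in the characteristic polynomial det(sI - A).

Expand det(sI - A) for the 3×3 matrix.
p(s) = s^3 - 9s^2 + 54s - 90.
(Check: constant term = det(-A) = (-1)^3 det A = -90; coefficient of s^2 = -tr A = -9.)
The coefficient of s^2 is -9.

-9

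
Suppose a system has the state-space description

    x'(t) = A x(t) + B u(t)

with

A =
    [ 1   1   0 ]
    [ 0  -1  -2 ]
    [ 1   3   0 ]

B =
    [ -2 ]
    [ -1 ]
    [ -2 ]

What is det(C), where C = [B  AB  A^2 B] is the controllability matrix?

-146

AB = [[-3], [5], [-5]]
A^2B = [[2], [5], [12]]
Controllability matrix C = [B  AB  A^2B] = [[-2, -3, 2], [-1, 5, 5], [-2, -5, 12]]
Expanding along the first row, det(C) = (-2)·(5·12 - 5·(-5)) - (-3)·((-1)·12 - 5·(-2)) + 2·((-1)·(-5) - 5·(-2)) = (-2)·85 - (-3)·(-2) + 2·15 = -146
Since det(C) ≠ 0, rank(C) = 3 and the system is completely controllable.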